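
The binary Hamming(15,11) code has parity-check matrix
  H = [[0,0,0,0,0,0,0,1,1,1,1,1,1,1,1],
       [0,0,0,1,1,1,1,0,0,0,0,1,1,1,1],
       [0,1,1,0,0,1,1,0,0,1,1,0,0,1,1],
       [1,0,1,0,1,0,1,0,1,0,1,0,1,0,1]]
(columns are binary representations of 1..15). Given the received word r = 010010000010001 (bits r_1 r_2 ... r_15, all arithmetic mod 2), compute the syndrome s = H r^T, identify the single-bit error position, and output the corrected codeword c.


s = (0, 0, 1, 1)^T, error position = 3, corrected codeword c = 011010000010001

Compute s = H r^T mod 2 one row at a time:
  s_1 = 0 + 0 + 0 + 1 + 0 + 0 + 0 + 1 = 2 ≡ 0 (mod 2).
  s_2 = 0 + 1 + 0 + 0 + 0 + 0 + 0 + 1 = 2 ≡ 0 (mod 2).
  s_3 = 1 + 0 + 0 + 0 + 0 + 1 + 0 + 1 = 3 ≡ 1 (mod 2).
  s_4 = 0 + 0 + 1 + 0 + 0 + 1 + 0 + 1 = 3 ≡ 1 (mod 2).
s = (0, 0, 1, 1)^T — this equals column 3 of H (binary 0011), so error is at position 3.
Correct: flip bit 3 of r = 010010000010001 to get c = 011010000010001.


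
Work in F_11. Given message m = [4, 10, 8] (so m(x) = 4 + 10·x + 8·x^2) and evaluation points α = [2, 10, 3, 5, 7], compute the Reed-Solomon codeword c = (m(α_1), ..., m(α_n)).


c = [1, 2, 7, 1, 4]

Message polynomial: m(x) = 4 + 10·x + 8·x^2 (mod 11).
For each evaluation point α_i, compute m(α_i) mod 11:
  α_1 = 2: Horner steps 8 → 4 → 1, so m(2) = 1.
  α_2 = 10: Horner steps 8 → 2 → 2, so m(10) = 2.
  α_3 = 3: Horner steps 8 → 1 → 7, so m(3) = 7.
  α_4 = 5: Horner steps 8 → 6 → 1, so m(5) = 1.
  α_5 = 7: Horner steps 8 → 0 → 4, so m(7) = 4.
Codeword c = [1, 2, 7, 1, 4] ∈ F_11^5.


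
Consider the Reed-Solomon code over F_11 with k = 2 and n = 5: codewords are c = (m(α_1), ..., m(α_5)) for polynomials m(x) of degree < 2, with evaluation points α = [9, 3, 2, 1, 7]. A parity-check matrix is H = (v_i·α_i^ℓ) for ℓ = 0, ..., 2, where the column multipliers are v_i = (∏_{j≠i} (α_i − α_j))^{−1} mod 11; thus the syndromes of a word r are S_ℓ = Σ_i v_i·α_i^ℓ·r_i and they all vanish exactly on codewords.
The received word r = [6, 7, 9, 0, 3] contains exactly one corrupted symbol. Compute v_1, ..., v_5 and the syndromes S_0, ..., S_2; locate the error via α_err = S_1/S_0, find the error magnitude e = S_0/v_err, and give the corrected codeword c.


S = (2, 3, 10), error at position 5, error magnitude e = 4, c = [6, 7, 9, 0, 10].

Step 1: column multipliers v_i = (∏_{j≠i}(α_i − α_j))^{−1} mod 11.
  i = 1 (α = 9): (9−3)(9−2)(9−1)(9−7) = 6·7·8·2 = 672 ≡ 1, so v_1 = 1^{−1} = 1 (mod 11).
  i = 2 (α = 3): (3−9)(3−2)(3−1)(3−7) = (−6)·1·2·(−4) = 48 ≡ 4, so v_2 = 4^{−1} = 3 (mod 11).
  i = 3 (α = 2): (2−9)(2−3)(2−1)(2−7) = (−7)·(−1)·1·(−5) = −35 ≡ 9, so v_3 = 9^{−1} = 5 (mod 11).
  i = 4 (α = 1): (1−9)(1−3)(1−2)(1−7) = (−8)·(−2)·(−1)·(−6) = 96 ≡ 8, so v_4 = 8^{−1} = 7 (mod 11).
  i = 5 (α = 7): (7−9)(7−3)(7−2)(7−1) = (−2)·4·5·6 = −240 ≡ 2, so v_5 = 2^{−1} = 6 (mod 11).
  v = [1, 3, 5, 7, 6].
Step 2: syndromes of r = [6, 7, 9, 0, 3] (all sums mod 11).
  S_0 = Σ v_i r_i = 1·6 + 3·7 + 5·9 + 7·0 + 6·3 = 90 ≡ 2.
  S_1 = Σ v_i α_i r_i = 1·9·6 + 3·3·7 + 5·2·9 + 7·1·0 + 6·7·3 = 333 ≡ 3.
  α_i^2 mod 11 = [4, 9, 4, 1, 5].
  S_2 = Σ v_i α_i^2 r_i = 1·4·6 + 3·9·7 + 5·4·9 + 7·1·0 + 6·5·3 = 483 ≡ 10.
  S = (2, 3, 10) ≠ 0, so r is not a codeword (an error is present).
Step 3: locate the error. For a single error e at position i, S_ℓ = v_i·e·α_i^ℓ, so α_err = S_1/S_0.
  S_0^{−1} = 2^{−1} = 6 (mod 11), so α_err = 3·6 = 18 ≡ 7 = α_5. Error position i = 5.
  Consistency check: S_2/S_1 = 10·4 = 40 ≡ 7 = α_err ✓ (single-error assumption holds).
Step 4: error magnitude e = S_0/v_5 = S_0·∏_{j≠5}(α_5 − α_j) = 2·2 = 4 ≡ 4 (mod 11).
Step 5: correct position 5: c_5 = r_5 − e = 3 − 4 ≡ 10 (mod 11). Hence c = [6, 7, 9, 0, 10].
  Check: interpolating c through the α_i gives m(x) = 2 + 9·x (degree < 2) with m(α_i) = c_i for every i, so c is indeed a codeword.


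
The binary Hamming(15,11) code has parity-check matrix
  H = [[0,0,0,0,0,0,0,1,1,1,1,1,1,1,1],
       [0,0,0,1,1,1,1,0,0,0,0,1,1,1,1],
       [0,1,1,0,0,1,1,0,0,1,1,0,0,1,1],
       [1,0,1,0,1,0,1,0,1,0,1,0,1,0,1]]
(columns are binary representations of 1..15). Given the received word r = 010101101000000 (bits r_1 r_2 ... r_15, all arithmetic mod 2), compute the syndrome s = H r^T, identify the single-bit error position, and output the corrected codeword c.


s = (1, 1, 1, 0)^T, error position = 14, corrected codeword c = 010101101000010

Compute s = H r^T mod 2 one row at a time:
  s_1 = 0 + 1 + 0 + 0 + 0 + 0 + 0 + 0 = 1 ≡ 1 (mod 2).
  s_2 = 1 + 0 + 1 + 1 + 0 + 0 + 0 + 0 = 3 ≡ 1 (mod 2).
  s_3 = 1 + 0 + 1 + 1 + 0 + 0 + 0 + 0 = 3 ≡ 1 (mod 2).
  s_4 = 0 + 0 + 0 + 1 + 1 + 0 + 0 + 0 = 2 ≡ 0 (mod 2).
s = (1, 1, 1, 0)^T — this equals column 14 of H (binary 1110), so error is at position 14.
Correct: flip bit 14 of r = 010101101000000 to get c = 010101101000010.


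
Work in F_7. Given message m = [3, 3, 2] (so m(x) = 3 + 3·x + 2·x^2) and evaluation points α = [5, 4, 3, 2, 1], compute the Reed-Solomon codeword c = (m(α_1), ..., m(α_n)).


c = [5, 5, 2, 3, 1]

Message polynomial: m(x) = 3 + 3·x + 2·x^2 (mod 7).
For each evaluation point α_i, compute m(α_i) mod 7:
  α_1 = 5: Horner steps 2 → 6 → 5, so m(5) = 5.
  α_2 = 4: Horner steps 2 → 4 → 5, so m(4) = 5.
  α_3 = 3: Horner steps 2 → 2 → 2, so m(3) = 2.
  α_4 = 2: Horner steps 2 → 0 → 3, so m(2) = 3.
  α_5 = 1: Horner steps 2 → 5 → 1, so m(1) = 1.
Codeword c = [5, 5, 2, 3, 1] ∈ F_7^5.


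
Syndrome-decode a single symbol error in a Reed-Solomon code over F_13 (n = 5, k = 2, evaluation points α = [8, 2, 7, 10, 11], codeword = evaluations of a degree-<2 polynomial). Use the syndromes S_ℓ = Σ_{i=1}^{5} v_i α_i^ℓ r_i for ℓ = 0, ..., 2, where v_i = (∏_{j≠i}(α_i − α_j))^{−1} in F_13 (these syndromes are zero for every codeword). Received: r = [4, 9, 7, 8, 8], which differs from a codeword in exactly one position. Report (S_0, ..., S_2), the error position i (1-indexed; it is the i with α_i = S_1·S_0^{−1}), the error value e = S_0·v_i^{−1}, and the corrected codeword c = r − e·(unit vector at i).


S = (9, 12, 3), error at position 4, error magnitude e = 10, c = [4, 9, 7, 11, 8].

Step 1: column multipliers v_i = (∏_{j≠i}(α_i − α_j))^{−1} mod 13.
  i = 1 (α = 8): (8−2)(8−7)(8−10)(8−11) = 6·1·(−2)·(−3) = 36 ≡ 10, so v_1 = 10^{−1} = 4 (mod 13).
  i = 2 (α = 2): (2−8)(2−7)(2−10)(2−11) = (−6)·(−5)·(−8)·(−9) = 2160 ≡ 2, so v_2 = 2^{−1} = 7 (mod 13).
  i = 3 (α = 7): (7−8)(7−2)(7−10)(7−11) = (−1)·5·(−3)·(−4) = −60 ≡ 5, so v_3 = 5^{−1} = 8 (mod 13).
  i = 4 (α = 10): (10−8)(10−2)(10−7)(10−11) = 2·8·3·(−1) = −48 ≡ 4, so v_4 = 4^{−1} = 10 (mod 13).
  i = 5 (α = 11): (11−8)(11−2)(11−7)(11−10) = 3·9·4·1 = 108 ≡ 4, so v_5 = 4^{−1} = 10 (mod 13).
  v = [4, 7, 8, 10, 10].
Step 2: syndromes of r = [4, 9, 7, 8, 8] (all sums mod 13).
  S_0 = Σ v_i r_i = 4·4 + 7·9 + 8·7 + 10·8 + 10·8 = 295 ≡ 9.
  S_1 = Σ v_i α_i r_i = 4·8·4 + 7·2·9 + 8·7·7 + 10·10·8 + 10·11·8 = 2326 ≡ 12.
  α_i^2 mod 13 = [12, 4, 10, 9, 4].
  S_2 = Σ v_i α_i^2 r_i = 4·12·4 + 7·4·9 + 8·10·7 + 10·9·8 + 10·4·8 = 2044 ≡ 3.
  S = (9, 12, 3) ≠ 0, so r is not a codeword (an error is present).
Step 3: locate the error. For a single error e at position i, S_ℓ = v_i·e·α_i^ℓ, so α_err = S_1/S_0.
  S_0^{−1} = 9^{−1} = 3 (mod 13), so α_err = 12·3 = 36 ≡ 10 = α_4. Error position i = 4.
  Consistency check: S_2/S_1 = 3·12 = 36 ≡ 10 = α_err ✓ (single-error assumption holds).
Step 4: error magnitude e = S_0/v_4 = S_0·∏_{j≠4}(α_4 − α_j) = 9·4 = 36 ≡ 10 (mod 13).
Step 5: correct position 4: c_4 = r_4 − e = 8 − 10 ≡ 11 (mod 13). Hence c = [4, 9, 7, 11, 8].
  Check: interpolating c through the α_i gives m(x) = 2 + 10·x (degree < 2) with m(α_i) = c_i for every i, so c is indeed a codeword.


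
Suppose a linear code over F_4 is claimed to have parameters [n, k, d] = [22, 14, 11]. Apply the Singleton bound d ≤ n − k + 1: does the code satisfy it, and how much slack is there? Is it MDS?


Singleton RHS = n − k + 1 = 9, slack = -2, bound violated (no such code; not MDS).

Singleton bound: d ≤ n − k + 1.
Here n = 22, k = 14, so n − k + 1 = 9.
Given d = 11, check d ≤ 9: NO.
Slack = (n − k + 1) − d = -2.
The slack is negative: d = 11 exceeds n − k + 1 = 9 by 2, so the Singleton bound is violated and no linear [22, 14, 11]_4 code can exist. In particular it is not MDS (MDS requires d = n − k + 1 exactly).
Description: the claimed parameters are [22, 14, 11]_4; such a code would be impossible (violates the Singleton bound).


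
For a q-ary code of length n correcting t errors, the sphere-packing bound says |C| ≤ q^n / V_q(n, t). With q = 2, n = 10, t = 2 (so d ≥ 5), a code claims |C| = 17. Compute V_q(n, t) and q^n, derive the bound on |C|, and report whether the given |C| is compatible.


V_q(n, t) = 56, q^n = 1024, Hamming bound = 18, |C| = 17 ≤ bound (satisfied).

Step 1: Compute V_q(n, t) = Σ_{j=0}^2 C(n, j) (q−1)^j.
  j = 0: C(10,0)·(1)^0 = 1·1 = 1.
  j = 1: C(10,1)·(1)^1 = 10·1 = 10.
  j = 2: C(10,2)·(1)^2 = 45·1 = 45.
  V_q(n, t) = 1 + 10 + 45 = 56.
Step 2: q^n = 2^10 = 1024.
Step 3: Hamming bound ⌊q^n / V_q(n,t)⌋ = ⌊1024/56⌋ = 18.
Step 4: Compare |C| = 17 to 18: satisfied.
The claimed |C| lies below the Hamming bound.


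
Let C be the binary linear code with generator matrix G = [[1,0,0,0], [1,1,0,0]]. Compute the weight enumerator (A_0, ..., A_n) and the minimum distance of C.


Weight distribution: A_0 = 1, A_1 = 2, A_2 = 1. Minimum distance d = 1.

Enumerate all 2^2 = 4 messages m ∈ F_2^2.
For each, compute codeword c = mG in F_2^4, then tally its weight.
  m = 00 → c = 0000, weight = 0.
  m = 10 → c = 1000, weight = 1.
  m = 01 → c = 1100, weight = 2.
  m = 11 → c = 0100, weight = 1.
Tally weights:
  weight 0: 1 codewords.
  weight 1: 2 codewords.
  weight 2: 1 codewords.
Minimum distance d = smallest w > 0 with A_w > 0 = 1.
Sanity: Σ A_w = 4 = 2^2 = 4 ✓.


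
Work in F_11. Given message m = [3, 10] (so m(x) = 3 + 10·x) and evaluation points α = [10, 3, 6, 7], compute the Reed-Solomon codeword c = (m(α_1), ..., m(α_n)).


c = [4, 0, 8, 7]

Message polynomial: m(x) = 3 + 10·x (mod 11).
For each evaluation point α_i, compute m(α_i) mod 11:
  α_1 = 10: Horner steps 10 → 4, so m(10) = 4.
  α_2 = 3: Horner steps 10 → 0, so m(3) = 0.
  α_3 = 6: Horner steps 10 → 8, so m(6) = 8.
  α_4 = 7: Horner steps 10 → 7, so m(7) = 7.
Codeword c = [4, 0, 8, 7] ∈ F_11^4.


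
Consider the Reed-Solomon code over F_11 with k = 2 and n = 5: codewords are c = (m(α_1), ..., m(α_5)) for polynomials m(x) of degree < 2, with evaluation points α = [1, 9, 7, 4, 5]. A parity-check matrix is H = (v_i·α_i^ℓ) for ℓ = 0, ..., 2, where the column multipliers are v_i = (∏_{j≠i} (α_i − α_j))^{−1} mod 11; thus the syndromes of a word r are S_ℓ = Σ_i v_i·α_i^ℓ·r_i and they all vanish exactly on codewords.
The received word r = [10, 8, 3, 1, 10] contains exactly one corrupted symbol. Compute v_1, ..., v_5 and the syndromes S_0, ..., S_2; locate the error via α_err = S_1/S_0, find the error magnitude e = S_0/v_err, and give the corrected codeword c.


S = (10, 6, 8), error at position 5, error magnitude e = 1, c = [10, 8, 3, 1, 9].

Step 1: column multipliers v_i = (∏_{j≠i}(α_i − α_j))^{−1} mod 11.
  i = 1 (α = 1): (1−9)(1−7)(1−4)(1−5) = (−8)·(−6)·(−3)·(−4) = 576 ≡ 4, so v_1 = 4^{−1} = 3 (mod 11).
  i = 2 (α = 9): (9−1)(9−7)(9−4)(9−5) = 8·2·5·4 = 320 ≡ 1, so v_2 = 1^{−1} = 1 (mod 11).
  i = 3 (α = 7): (7−1)(7−9)(7−4)(7−5) = 6·(−2)·3·2 = −72 ≡ 5, so v_3 = 5^{−1} = 9 (mod 11).
  i = 4 (α = 4): (4−1)(4−9)(4−7)(4−5) = 3·(−5)·(−3)·(−1) = −45 ≡ 10, so v_4 = 10^{−1} = 10 (mod 11).
  i = 5 (α = 5): (5−1)(5−9)(5−7)(5−4) = 4·(−4)·(−2)·1 = 32 ≡ 10, so v_5 = 10^{−1} = 10 (mod 11).
  v = [3, 1, 9, 10, 10].
Step 2: syndromes of r = [10, 8, 3, 1, 10] (all sums mod 11).
  S_0 = Σ v_i r_i = 3·10 + 1·8 + 9·3 + 10·1 + 10·10 = 175 ≡ 10.
  S_1 = Σ v_i α_i r_i = 3·1·10 + 1·9·8 + 9·7·3 + 10·4·1 + 10·5·10 = 831 ≡ 6.
  α_i^2 mod 11 = [1, 4, 5, 5, 3].
  S_2 = Σ v_i α_i^2 r_i = 3·1·10 + 1·4·8 + 9·5·3 + 10·5·1 + 10·3·10 = 547 ≡ 8.
  S = (10, 6, 8) ≠ 0, so r is not a codeword (an error is present).
Step 3: locate the error. For a single error e at position i, S_ℓ = v_i·e·α_i^ℓ, so α_err = S_1/S_0.
  S_0^{−1} = 10^{−1} = 10 (mod 11), so α_err = 6·10 = 60 ≡ 5 = α_5. Error position i = 5.
  Consistency check: S_2/S_1 = 8·2 = 16 ≡ 5 = α_err ✓ (single-error assumption holds).
Step 4: error magnitude e = S_0/v_5 = S_0·∏_{j≠5}(α_5 − α_j) = 10·10 = 100 ≡ 1 (mod 11).
Step 5: correct position 5: c_5 = r_5 − e = 10 − 1 ≡ 9 (mod 11). Hence c = [10, 8, 3, 1, 9].
  Check: interpolating c through the α_i gives m(x) = 2 + 8·x (degree < 2) with m(α_i) = c_i for every i, so c is indeed a codeword.


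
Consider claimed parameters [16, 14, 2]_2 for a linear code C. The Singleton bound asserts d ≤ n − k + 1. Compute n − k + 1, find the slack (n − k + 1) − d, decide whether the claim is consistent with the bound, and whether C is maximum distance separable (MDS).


Singleton RHS = n − k + 1 = 3, slack = 1, bound satisfied, not MDS.

Singleton bound: d ≤ n − k + 1.
Here n = 16, k = 14, so n − k + 1 = 3.
Given d = 2, check d ≤ 3: YES.
Slack = (n − k + 1) − d = 1.
The code is NOT MDS (slack = 1 > 0).
Description: the claimed parameters are [16, 14, 2]_2; such a code would be non-MDS.


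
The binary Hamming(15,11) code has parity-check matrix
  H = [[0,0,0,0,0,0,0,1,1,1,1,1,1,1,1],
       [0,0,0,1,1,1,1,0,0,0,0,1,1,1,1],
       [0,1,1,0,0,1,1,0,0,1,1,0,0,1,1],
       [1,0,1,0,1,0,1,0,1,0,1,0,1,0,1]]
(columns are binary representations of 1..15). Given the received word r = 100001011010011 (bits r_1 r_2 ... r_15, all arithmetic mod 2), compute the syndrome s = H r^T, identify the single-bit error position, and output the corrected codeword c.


s = (1, 1, 0, 0)^T, error position = 12, corrected codeword c = 100001011011011

Compute s = H r^T mod 2 one row at a time:
  s_1 = 1 + 1 + 0 + 1 + 0 + 0 + 1 + 1 = 5 ≡ 1 (mod 2).
  s_2 = 0 + 0 + 1 + 0 + 0 + 0 + 1 + 1 = 3 ≡ 1 (mod 2).
  s_3 = 0 + 0 + 1 + 0 + 0 + 1 + 1 + 1 = 4 ≡ 0 (mod 2).
  s_4 = 1 + 0 + 0 + 0 + 1 + 1 + 0 + 1 = 4 ≡ 0 (mod 2).
s = (1, 1, 0, 0)^T — this equals column 12 of H (binary 1100), so error is at position 12.
Correct: flip bit 12 of r = 100001011010011 to get c = 100001011011011.


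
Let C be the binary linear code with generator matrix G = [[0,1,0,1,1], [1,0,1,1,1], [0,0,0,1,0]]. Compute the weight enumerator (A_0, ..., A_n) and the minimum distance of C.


Weight distribution: A_0 = 1, A_1 = 1, A_2 = 1, A_3 = 3, A_4 = 2. Minimum distance d = 1.

Enumerate all 2^3 = 8 messages m ∈ F_2^3.
For each, compute codeword c = mG in F_2^5, then tally its weight.
  m = 000 → c = 00000, weight = 0.
  m = 100 → c = 01011, weight = 3.
  m = 010 → c = 10111, weight = 4.
  m = 110 → c = 11100, weight = 3.
  m = 001 → c = 00010, weight = 1.
  m = 101 → c = 01001, weight = 2.
  m = 011 → c = 10101, weight = 3.
  m = 111 → c = 11110, weight = 4.
Tally weights:
  weight 0: 1 codewords.
  weight 1: 1 codewords.
  weight 2: 1 codewords.
  weight 3: 3 codewords.
  weight 4: 2 codewords.
Minimum distance d = smallest w > 0 with A_w > 0 = 1.
Sanity: Σ A_w = 8 = 2^3 = 8 ✓.


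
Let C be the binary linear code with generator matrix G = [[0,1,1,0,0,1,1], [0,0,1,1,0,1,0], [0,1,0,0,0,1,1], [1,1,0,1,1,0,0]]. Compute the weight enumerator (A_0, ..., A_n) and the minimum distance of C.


Weight distribution: A_0 = 1, A_1 = 1, A_2 = 1, A_3 = 4, A_4 = 5, A_5 = 3, A_6 = 1. Minimum distance d = 1.

Enumerate all 2^4 = 16 messages m ∈ F_2^4.
For each, compute codeword c = mG in F_2^7, then tally its weight.
  m = 0000 → c = 0000000, weight = 0.
  m = 1000 → c = 0110011, weight = 4.
  m = 0100 → c = 0011010, weight = 3.
  m = 1100 → c = 0101001, weight = 3.
  m = 0010 → c = 0100011, weight = 3.
  m = 1010 → c = 0010000, weight = 1.
  m = 0110 → c = 0111001, weight = 4.
  m = 1110 → c = 0001010, weight = 2.
  m = 0001 → c = 1101100, weight = 4.
  m = 1001 → c = 1011111, weight = 6.
  m = 0101 → c = 1110110, weight = 5.
  m = 1101 → c = 1000101, weight = 3.
  m = 0011 → c = 1001111, weight = 5.
  m = 1011 → c = 1111100, weight = 5.
  m = 0111 → c = 1010101, weight = 4.
  m = 1111 → c = 1100110, weight = 4.
Tally weights:
  weight 0: 1 codewords.
  weight 1: 1 codewords.
  weight 2: 1 codewords.
  weight 3: 4 codewords.
  weight 4: 5 codewords.
  weight 5: 3 codewords.
  weight 6: 1 codewords.
Minimum distance d = smallest w > 0 with A_w > 0 = 1.
Sanity: Σ A_w = 16 = 2^4 = 16 ✓.


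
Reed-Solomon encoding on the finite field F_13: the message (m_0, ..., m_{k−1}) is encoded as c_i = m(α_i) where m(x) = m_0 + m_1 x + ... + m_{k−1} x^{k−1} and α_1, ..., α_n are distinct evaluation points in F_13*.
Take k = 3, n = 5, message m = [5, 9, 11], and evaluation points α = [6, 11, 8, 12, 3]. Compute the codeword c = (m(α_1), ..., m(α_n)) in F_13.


c = [0, 5, 1, 7, 1]

Message polynomial: m(x) = 5 + 9·x + 11·x^2 (mod 13).
For each evaluation point α_i, compute m(α_i) mod 13:
  α_1 = 6: Horner steps 11 → 10 → 0, so m(6) = 0.
  α_2 = 11: Horner steps 11 → 0 → 5, so m(11) = 5.
  α_3 = 8: Horner steps 11 → 6 → 1, so m(8) = 1.
  α_4 = 12: Horner steps 11 → 11 → 7, so m(12) = 7.
  α_5 = 3: Horner steps 11 → 3 → 1, so m(3) = 1.
Codeword c = [0, 5, 1, 7, 1] ∈ F_13^5.


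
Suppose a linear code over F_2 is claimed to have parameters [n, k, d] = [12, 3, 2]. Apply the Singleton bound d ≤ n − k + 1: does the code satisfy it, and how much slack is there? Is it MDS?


Singleton RHS = n − k + 1 = 10, slack = 8, bound satisfied, not MDS.

Singleton bound: d ≤ n − k + 1.
Here n = 12, k = 3, so n − k + 1 = 10.
Given d = 2, check d ≤ 10: YES.
Slack = (n − k + 1) − d = 8.
The code is NOT MDS (slack = 8 > 0).
Description: the claimed parameters are [12, 3, 2]_2; such a code would be non-MDS.


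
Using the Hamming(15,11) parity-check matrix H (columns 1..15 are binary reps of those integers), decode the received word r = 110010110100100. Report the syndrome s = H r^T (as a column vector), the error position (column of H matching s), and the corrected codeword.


s = (1, 1, 1, 0)^T, error position = 14, corrected codeword c = 110010110100110

Compute s = H r^T mod 2 one row at a time:
  s_1 = 1 + 0 + 1 + 0 + 0 + 1 + 0 + 0 = 3 ≡ 1 (mod 2).
  s_2 = 0 + 1 + 0 + 1 + 0 + 1 + 0 + 0 = 3 ≡ 1 (mod 2).
  s_3 = 1 + 0 + 0 + 1 + 1 + 0 + 0 + 0 = 3 ≡ 1 (mod 2).
  s_4 = 1 + 0 + 1 + 1 + 0 + 0 + 1 + 0 = 4 ≡ 0 (mod 2).
s = (1, 1, 1, 0)^T — this equals column 14 of H (binary 1110), so error is at position 14.
Correct: flip bit 14 of r = 110010110100100 to get c = 110010110100110.


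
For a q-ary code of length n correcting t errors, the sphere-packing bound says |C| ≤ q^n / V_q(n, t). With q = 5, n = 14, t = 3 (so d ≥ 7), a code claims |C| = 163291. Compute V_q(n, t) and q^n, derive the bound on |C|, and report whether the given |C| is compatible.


V_q(n, t) = 24809, q^n = 6103515625, Hamming bound = 246020, |C| = 163291 ≤ bound (satisfied).

Step 1: Compute V_q(n, t) = Σ_{j=0}^3 C(n, j) (q−1)^j.
  j = 0: C(14,0)·(4)^0 = 1·1 = 1.
  j = 1: C(14,1)·(4)^1 = 14·4 = 56.
  j = 2: C(14,2)·(4)^2 = 91·16 = 1456.
  j = 3: C(14,3)·(4)^3 = 364·64 = 23296.
  V_q(n, t) = 1 + 56 + 1456 + 23296 = 24809.
Step 2: q^n = 5^14 = 6103515625.
Step 3: Hamming bound ⌊q^n / V_q(n,t)⌋ = ⌊6103515625/24809⌋ = 246020.
Step 4: Compare |C| = 163291 to 246020: satisfied.
The claimed |C| lies below the Hamming bound.


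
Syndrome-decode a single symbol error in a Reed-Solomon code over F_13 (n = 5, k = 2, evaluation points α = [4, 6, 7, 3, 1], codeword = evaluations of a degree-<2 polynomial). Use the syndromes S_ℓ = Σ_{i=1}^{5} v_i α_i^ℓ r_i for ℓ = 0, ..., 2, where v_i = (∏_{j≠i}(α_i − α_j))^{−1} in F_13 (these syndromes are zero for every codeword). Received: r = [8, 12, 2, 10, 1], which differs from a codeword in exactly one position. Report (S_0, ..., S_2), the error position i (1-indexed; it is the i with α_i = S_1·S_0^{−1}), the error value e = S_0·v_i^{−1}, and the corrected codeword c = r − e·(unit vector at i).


S = (11, 1, 6), error at position 2, error magnitude e = 8, c = [8, 4, 2, 10, 1].

Step 1: column multipliers v_i = (∏_{j≠i}(α_i − α_j))^{−1} mod 13.
  i = 1 (α = 4): (4−6)(4−7)(4−3)(4−1) = (−2)·(−3)·1·3 = 18 ≡ 5, so v_1 = 5^{−1} = 8 (mod 13).
  i = 2 (α = 6): (6−4)(6−7)(6−3)(6−1) = 2·(−1)·3·5 = −30 ≡ 9, so v_2 = 9^{−1} = 3 (mod 13).
  i = 3 (α = 7): (7−4)(7−6)(7−3)(7−1) = 3·1·4·6 = 72 ≡ 7, so v_3 = 7^{−1} = 2 (mod 13).
  i = 4 (α = 3): (3−4)(3−6)(3−7)(3−1) = (−1)·(−3)·(−4)·2 = −24 ≡ 2, so v_4 = 2^{−1} = 7 (mod 13).
  i = 5 (α = 1): (1−4)(1−6)(1−7)(1−3) = (−3)·(−5)·(−6)·(−2) = 180 ≡ 11, so v_5 = 11^{−1} = 6 (mod 13).
  v = [8, 3, 2, 7, 6].
Step 2: syndromes of r = [8, 12, 2, 10, 1] (all sums mod 13).
  S_0 = Σ v_i r_i = 8·8 + 3·12 + 2·2 + 7·10 + 6·1 = 180 ≡ 11.
  S_1 = Σ v_i α_i r_i = 8·4·8 + 3·6·12 + 2·7·2 + 7·3·10 + 6·1·1 = 716 ≡ 1.
  α_i^2 mod 13 = [3, 10, 10, 9, 1].
  S_2 = Σ v_i α_i^2 r_i = 8·3·8 + 3·10·12 + 2·10·2 + 7·9·10 + 6·1·1 = 1228 ≡ 6.
  S = (11, 1, 6) ≠ 0, so r is not a codeword (an error is present).
Step 3: locate the error. For a single error e at position i, S_ℓ = v_i·e·α_i^ℓ, so α_err = S_1/S_0.
  S_0^{−1} = 11^{−1} = 6 (mod 13), so α_err = 1·6 = 6 ≡ 6 = α_2. Error position i = 2.
  Consistency check: S_2/S_1 = 6·1 = 6 ≡ 6 = α_err ✓ (single-error assumption holds).
Step 4: error magnitude e = S_0/v_2 = S_0·∏_{j≠2}(α_2 − α_j) = 11·9 = 99 ≡ 8 (mod 13).
Step 5: correct position 2: c_2 = r_2 − e = 12 − 8 ≡ 4 (mod 13). Hence c = [8, 4, 2, 10, 1].
  Check: interpolating c through the α_i gives m(x) = 3 + 11·x (degree < 2) with m(α_i) = c_i for every i, so c is indeed a codeword.


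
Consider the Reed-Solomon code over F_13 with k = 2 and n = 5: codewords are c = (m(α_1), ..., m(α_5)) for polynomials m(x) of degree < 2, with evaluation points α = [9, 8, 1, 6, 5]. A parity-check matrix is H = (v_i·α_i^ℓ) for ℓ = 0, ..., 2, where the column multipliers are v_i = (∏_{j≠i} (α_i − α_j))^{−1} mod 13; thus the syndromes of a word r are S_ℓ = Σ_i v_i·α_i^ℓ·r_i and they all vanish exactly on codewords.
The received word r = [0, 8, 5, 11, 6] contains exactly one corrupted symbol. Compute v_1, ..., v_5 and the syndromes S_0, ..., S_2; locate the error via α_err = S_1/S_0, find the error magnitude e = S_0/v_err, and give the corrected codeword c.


S = (3, 3, 3), error at position 3, error magnitude e = 6, c = [0, 8, 12, 11, 6].

Step 1: column multipliers v_i = (∏_{j≠i}(α_i − α_j))^{−1} mod 13.
  i = 1 (α = 9): (9−8)(9−1)(9−6)(9−5) = 1·8·3·4 = 96 ≡ 5, so v_1 = 5^{−1} = 8 (mod 13).
  i = 2 (α = 8): (8−9)(8−1)(8−6)(8−5) = (−1)·7·2·3 = −42 ≡ 10, so v_2 = 10^{−1} = 4 (mod 13).
  i = 3 (α = 1): (1−9)(1−8)(1−6)(1−5) = (−8)·(−7)·(−5)·(−4) = 1120 ≡ 2, so v_3 = 2^{−1} = 7 (mod 13).
  i = 4 (α = 6): (6−9)(6−8)(6−1)(6−5) = (−3)·(−2)·5·1 = 30 ≡ 4, so v_4 = 4^{−1} = 10 (mod 13).
  i = 5 (α = 5): (5−9)(5−8)(5−1)(5−6) = (−4)·(−3)·4·(−1) = −48 ≡ 4, so v_5 = 4^{−1} = 10 (mod 13).
  v = [8, 4, 7, 10, 10].
Step 2: syndromes of r = [0, 8, 5, 11, 6] (all sums mod 13).
  S_0 = Σ v_i r_i = 8·0 + 4·8 + 7·5 + 10·11 + 10·6 = 237 ≡ 3.
  S_1 = Σ v_i α_i r_i = 8·9·0 + 4·8·8 + 7·1·5 + 10·6·11 + 10·5·6 = 1251 ≡ 3.
  α_i^2 mod 13 = [3, 12, 1, 10, 12].
  S_2 = Σ v_i α_i^2 r_i = 8·3·0 + 4·12·8 + 7·1·5 + 10·10·11 + 10·12·6 = 2239 ≡ 3.
  S = (3, 3, 3) ≠ 0, so r is not a codeword (an error is present).
Step 3: locate the error. For a single error e at position i, S_ℓ = v_i·e·α_i^ℓ, so α_err = S_1/S_0.
  S_0^{−1} = 3^{−1} = 9 (mod 13), so α_err = 3·9 = 27 ≡ 1 = α_3. Error position i = 3.
  Consistency check: S_2/S_1 = 3·9 = 27 ≡ 1 = α_err ✓ (single-error assumption holds).
Step 4: error magnitude e = S_0/v_3 = S_0·∏_{j≠3}(α_3 − α_j) = 3·2 = 6 ≡ 6 (mod 13).
Step 5: correct position 3: c_3 = r_3 − e = 5 − 6 ≡ 12 (mod 13). Hence c = [0, 8, 12, 11, 6].
  Check: interpolating c through the α_i gives m(x) = 7 + 5·x (degree < 2) with m(α_i) = c_i for every i, so c is indeed a codeword.


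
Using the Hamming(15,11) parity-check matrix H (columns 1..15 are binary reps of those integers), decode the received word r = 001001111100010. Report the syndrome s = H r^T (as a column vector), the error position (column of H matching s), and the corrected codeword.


s = (0, 1, 1, 1)^T, error position = 7, corrected codeword c = 001001011100010

Compute s = H r^T mod 2 one row at a time:
  s_1 = 1 + 1 + 1 + 0 + 0 + 0 + 1 + 0 = 4 ≡ 0 (mod 2).
  s_2 = 0 + 0 + 1 + 1 + 0 + 0 + 1 + 0 = 3 ≡ 1 (mod 2).
  s_3 = 0 + 1 + 1 + 1 + 1 + 0 + 1 + 0 = 5 ≡ 1 (mod 2).
  s_4 = 0 + 1 + 0 + 1 + 1 + 0 + 0 + 0 = 3 ≡ 1 (mod 2).
s = (0, 1, 1, 1)^T — this equals column 7 of H (binary 0111), so error is at position 7.
Correct: flip bit 7 of r = 001001111100010 to get c = 001001011100010.


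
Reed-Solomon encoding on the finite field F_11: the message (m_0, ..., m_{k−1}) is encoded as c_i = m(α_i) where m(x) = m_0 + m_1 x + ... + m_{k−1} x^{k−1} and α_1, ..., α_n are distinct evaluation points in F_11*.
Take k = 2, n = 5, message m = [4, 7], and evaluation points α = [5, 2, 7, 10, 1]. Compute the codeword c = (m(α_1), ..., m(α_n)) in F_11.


c = [6, 7, 9, 8, 0]

Message polynomial: m(x) = 4 + 7·x (mod 11).
For each evaluation point α_i, compute m(α_i) mod 11:
  α_1 = 5: Horner steps 7 → 6, so m(5) = 6.
  α_2 = 2: Horner steps 7 → 7, so m(2) = 7.
  α_3 = 7: Horner steps 7 → 9, so m(7) = 9.
  α_4 = 10: Horner steps 7 → 8, so m(10) = 8.
  α_5 = 1: Horner steps 7 → 0, so m(1) = 0.
Codeword c = [6, 7, 9, 8, 0] ∈ F_11^5.


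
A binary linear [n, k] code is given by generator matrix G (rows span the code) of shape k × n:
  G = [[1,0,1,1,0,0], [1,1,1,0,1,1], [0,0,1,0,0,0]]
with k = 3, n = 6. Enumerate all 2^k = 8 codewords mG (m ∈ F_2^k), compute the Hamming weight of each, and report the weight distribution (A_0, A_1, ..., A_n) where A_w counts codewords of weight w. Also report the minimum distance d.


Weight distribution: A_0 = 1, A_1 = 1, A_2 = 1, A_3 = 1, A_4 = 2, A_5 = 2. Minimum distance d = 1.

Enumerate all 2^3 = 8 messages m ∈ F_2^3.
For each, compute codeword c = mG in F_2^6, then tally its weight.
  m = 000 → c = 000000, weight = 0.
  m = 100 → c = 101100, weight = 3.
  m = 010 → c = 111011, weight = 5.
  m = 110 → c = 010111, weight = 4.
  m = 001 → c = 001000, weight = 1.
  m = 101 → c = 100100, weight = 2.
  m = 011 → c = 110011, weight = 4.
  m = 111 → c = 011111, weight = 5.
Tally weights:
  weight 0: 1 codewords.
  weight 1: 1 codewords.
  weight 2: 1 codewords.
  weight 3: 1 codewords.
  weight 4: 2 codewords.
  weight 5: 2 codewords.
Minimum distance d = smallest w > 0 with A_w > 0 = 1.
Sanity: Σ A_w = 8 = 2^3 = 8 ✓.


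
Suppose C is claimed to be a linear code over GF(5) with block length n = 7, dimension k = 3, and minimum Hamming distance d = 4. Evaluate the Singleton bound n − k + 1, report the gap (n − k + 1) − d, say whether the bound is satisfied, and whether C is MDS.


Singleton RHS = n − k + 1 = 5, slack = 1, bound satisfied, not MDS.

Singleton bound: d ≤ n − k + 1.
Here n = 7, k = 3, so n − k + 1 = 5.
Given d = 4, check d ≤ 5: YES.
Slack = (n − k + 1) − d = 1.
The code is NOT MDS (slack = 1 > 0).
Description: the claimed parameters are [7, 3, 4]_5; such a code would be non-MDS.


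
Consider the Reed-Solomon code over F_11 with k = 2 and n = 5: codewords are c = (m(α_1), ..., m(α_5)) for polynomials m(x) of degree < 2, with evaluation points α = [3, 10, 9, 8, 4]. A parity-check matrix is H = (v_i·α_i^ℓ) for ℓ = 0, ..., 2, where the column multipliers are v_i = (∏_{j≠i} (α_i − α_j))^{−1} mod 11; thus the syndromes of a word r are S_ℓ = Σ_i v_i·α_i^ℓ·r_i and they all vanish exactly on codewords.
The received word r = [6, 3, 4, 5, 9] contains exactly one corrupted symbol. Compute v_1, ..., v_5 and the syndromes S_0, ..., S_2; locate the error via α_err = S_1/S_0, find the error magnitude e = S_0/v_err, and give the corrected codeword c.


S = (7, 10, 8), error at position 1, error magnitude e = 7, c = [10, 3, 4, 5, 9].

Step 1: column multipliers v_i = (∏_{j≠i}(α_i − α_j))^{−1} mod 11.
  i = 1 (α = 3): (3−10)(3−9)(3−8)(3−4) = (−7)·(−6)·(−5)·(−1) = 210 ≡ 1, so v_1 = 1^{−1} = 1 (mod 11).
  i = 2 (α = 10): (10−3)(10−9)(10−8)(10−4) = 7·1·2·6 = 84 ≡ 7, so v_2 = 7^{−1} = 8 (mod 11).
  i = 3 (α = 9): (9−3)(9−10)(9−8)(9−4) = 6·(−1)·1·5 = −30 ≡ 3, so v_3 = 3^{−1} = 4 (mod 11).
  i = 4 (α = 8): (8−3)(8−10)(8−9)(8−4) = 5·(−2)·(−1)·4 = 40 ≡ 7, so v_4 = 7^{−1} = 8 (mod 11).
  i = 5 (α = 4): (4−3)(4−10)(4−9)(4−8) = 1·(−6)·(−5)·(−4) = −120 ≡ 1, so v_5 = 1^{−1} = 1 (mod 11).
  v = [1, 8, 4, 8, 1].
Step 2: syndromes of r = [6, 3, 4, 5, 9] (all sums mod 11).
  S_0 = Σ v_i r_i = 1·6 + 8·3 + 4·4 + 8·5 + 1·9 = 95 ≡ 7.
  S_1 = Σ v_i α_i r_i = 1·3·6 + 8·10·3 + 4·9·4 + 8·8·5 + 1·4·9 = 758 ≡ 10.
  α_i^2 mod 11 = [9, 1, 4, 9, 5].
  S_2 = Σ v_i α_i^2 r_i = 1·9·6 + 8·1·3 + 4·4·4 + 8·9·5 + 1·5·9 = 547 ≡ 8.
  S = (7, 10, 8) ≠ 0, so r is not a codeword (an error is present).
Step 3: locate the error. For a single error e at position i, S_ℓ = v_i·e·α_i^ℓ, so α_err = S_1/S_0.
  S_0^{−1} = 7^{−1} = 8 (mod 11), so α_err = 10·8 = 80 ≡ 3 = α_1. Error position i = 1.
  Consistency check: S_2/S_1 = 8·10 = 80 ≡ 3 = α_err ✓ (single-error assumption holds).
Step 4: error magnitude e = S_0/v_1 = S_0·∏_{j≠1}(α_1 − α_j) = 7·1 = 7 ≡ 7 (mod 11).
Step 5: correct position 1: c_1 = r_1 − e = 6 − 7 ≡ 10 (mod 11). Hence c = [10, 3, 4, 5, 9].
  Check: interpolating c through the α_i gives m(x) = 2 + 10·x (degree < 2) with m(α_i) = c_i for every i, so c is indeed a codeword.


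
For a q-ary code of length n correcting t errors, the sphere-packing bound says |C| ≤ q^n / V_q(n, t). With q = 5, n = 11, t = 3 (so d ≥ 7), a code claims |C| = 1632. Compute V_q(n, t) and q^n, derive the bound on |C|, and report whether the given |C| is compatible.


V_q(n, t) = 11485, q^n = 48828125, Hamming bound = 4251, |C| = 1632 ≤ bound (satisfied).

Step 1: Compute V_q(n, t) = Σ_{j=0}^3 C(n, j) (q−1)^j.
  j = 0: C(11,0)·(4)^0 = 1·1 = 1.
  j = 1: C(11,1)·(4)^1 = 11·4 = 44.
  j = 2: C(11,2)·(4)^2 = 55·16 = 880.
  j = 3: C(11,3)·(4)^3 = 165·64 = 10560.
  V_q(n, t) = 1 + 44 + 880 + 10560 = 11485.
Step 2: q^n = 5^11 = 48828125.
Step 3: Hamming bound ⌊q^n / V_q(n,t)⌋ = ⌊48828125/11485⌋ = 4251.
Step 4: Compare |C| = 1632 to 4251: satisfied.
The claimed |C| lies below the Hamming bound.


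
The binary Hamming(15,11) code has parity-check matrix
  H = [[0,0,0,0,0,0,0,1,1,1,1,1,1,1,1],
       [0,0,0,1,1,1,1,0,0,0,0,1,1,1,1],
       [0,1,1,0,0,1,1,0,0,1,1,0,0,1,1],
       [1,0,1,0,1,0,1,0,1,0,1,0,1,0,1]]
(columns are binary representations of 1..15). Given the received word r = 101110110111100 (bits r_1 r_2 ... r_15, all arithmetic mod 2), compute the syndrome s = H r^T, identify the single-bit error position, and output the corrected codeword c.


s = (1, 1, 0, 0)^T, error position = 12, corrected codeword c = 101110110110100

Compute s = H r^T mod 2 one row at a time:
  s_1 = 1 + 0 + 1 + 1 + 1 + 1 + 0 + 0 = 5 ≡ 1 (mod 2).
  s_2 = 1 + 1 + 0 + 1 + 1 + 1 + 0 + 0 = 5 ≡ 1 (mod 2).
  s_3 = 0 + 1 + 0 + 1 + 1 + 1 + 0 + 0 = 4 ≡ 0 (mod 2).
  s_4 = 1 + 1 + 1 + 1 + 0 + 1 + 1 + 0 = 6 ≡ 0 (mod 2).
s = (1, 1, 0, 0)^T — this equals column 12 of H (binary 1100), so error is at position 12.
Correct: flip bit 12 of r = 101110110111100 to get c = 101110110110100.


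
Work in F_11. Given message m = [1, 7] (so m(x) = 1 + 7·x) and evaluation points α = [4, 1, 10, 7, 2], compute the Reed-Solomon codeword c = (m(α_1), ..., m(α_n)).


c = [7, 8, 5, 6, 4]

Message polynomial: m(x) = 1 + 7·x (mod 11).
For each evaluation point α_i, compute m(α_i) mod 11:
  α_1 = 4: Horner steps 7 → 7, so m(4) = 7.
  α_2 = 1: Horner steps 7 → 8, so m(1) = 8.
  α_3 = 10: Horner steps 7 → 5, so m(10) = 5.
  α_4 = 7: Horner steps 7 → 6, so m(7) = 6.
  α_5 = 2: Horner steps 7 → 4, so m(2) = 4.
Codeword c = [7, 8, 5, 6, 4] ∈ F_11^5.


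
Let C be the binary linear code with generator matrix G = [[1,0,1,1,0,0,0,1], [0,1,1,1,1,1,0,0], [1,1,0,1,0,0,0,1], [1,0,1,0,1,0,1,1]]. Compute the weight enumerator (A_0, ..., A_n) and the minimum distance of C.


Weight distribution: A_0 = 1, A_2 = 2, A_3 = 2, A_4 = 3, A_5 = 6, A_6 = 2. Minimum distance d = 2.

Enumerate all 2^4 = 16 messages m ∈ F_2^4.
For each, compute codeword c = mG in F_2^8, then tally its weight.
  m = 0000 → c = 00000000, weight = 0.
  m = 1000 → c = 10110001, weight = 4.
  m = 0100 → c = 01111100, weight = 5.
  m = 1100 → c = 11001101, weight = 5.
  m = 0010 → c = 11010001, weight = 4.
  m = 1010 → c = 01100000, weight = 2.
  m = 0110 → c = 10101101, weight = 5.
  m = 1110 → c = 00011100, weight = 3.
  m = 0001 → c = 10101011, weight = 5.
  m = 1001 → c = 00011010, weight = 3.
  m = 0101 → c = 11010111, weight = 6.
  m = 1101 → c = 01100110, weight = 4.
  m = 0011 → c = 01111010, weight = 5.
  m = 1011 → c = 11001011, weight = 5.
  m = 0111 → c = 00000110, weight = 2.
  m = 1111 → c = 10110111, weight = 6.
Tally weights:
  weight 0: 1 codewords.
  weight 2: 2 codewords.
  weight 3: 2 codewords.
  weight 4: 3 codewords.
  weight 5: 6 codewords.
  weight 6: 2 codewords.
Minimum distance d = smallest w > 0 with A_w > 0 = 2.
Sanity: Σ A_w = 16 = 2^4 = 16 ✓.


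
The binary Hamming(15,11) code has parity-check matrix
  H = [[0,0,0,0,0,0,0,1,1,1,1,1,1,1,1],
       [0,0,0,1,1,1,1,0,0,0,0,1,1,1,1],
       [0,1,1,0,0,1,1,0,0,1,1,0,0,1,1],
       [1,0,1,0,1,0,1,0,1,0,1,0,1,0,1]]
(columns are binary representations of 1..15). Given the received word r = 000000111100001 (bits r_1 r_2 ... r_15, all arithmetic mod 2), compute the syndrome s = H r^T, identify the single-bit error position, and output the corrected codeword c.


s = (0, 0, 1, 1)^T, error position = 3, corrected codeword c = 001000111100001

Compute s = H r^T mod 2 one row at a time:
  s_1 = 1 + 1 + 1 + 0 + 0 + 0 + 0 + 1 = 4 ≡ 0 (mod 2).
  s_2 = 0 + 0 + 0 + 1 + 0 + 0 + 0 + 1 = 2 ≡ 0 (mod 2).
  s_3 = 0 + 0 + 0 + 1 + 1 + 0 + 0 + 1 = 3 ≡ 1 (mod 2).
  s_4 = 0 + 0 + 0 + 1 + 1 + 0 + 0 + 1 = 3 ≡ 1 (mod 2).
s = (0, 0, 1, 1)^T — this equals column 3 of H (binary 0011), so error is at position 3.
Correct: flip bit 3 of r = 000000111100001 to get c = 001000111100001.


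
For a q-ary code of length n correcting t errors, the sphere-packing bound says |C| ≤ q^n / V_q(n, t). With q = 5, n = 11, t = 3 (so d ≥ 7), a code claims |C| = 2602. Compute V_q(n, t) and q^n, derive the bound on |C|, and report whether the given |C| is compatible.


V_q(n, t) = 11485, q^n = 48828125, Hamming bound = 4251, |C| = 2602 ≤ bound (satisfied).

Step 1: Compute V_q(n, t) = Σ_{j=0}^3 C(n, j) (q−1)^j.
  j = 0: C(11,0)·(4)^0 = 1·1 = 1.
  j = 1: C(11,1)·(4)^1 = 11·4 = 44.
  j = 2: C(11,2)·(4)^2 = 55·16 = 880.
  j = 3: C(11,3)·(4)^3 = 165·64 = 10560.
  V_q(n, t) = 1 + 44 + 880 + 10560 = 11485.
Step 2: q^n = 5^11 = 48828125.
Step 3: Hamming bound ⌊q^n / V_q(n,t)⌋ = ⌊48828125/11485⌋ = 4251.
Step 4: Compare |C| = 2602 to 4251: satisfied.
The claimed |C| lies below the Hamming bound.


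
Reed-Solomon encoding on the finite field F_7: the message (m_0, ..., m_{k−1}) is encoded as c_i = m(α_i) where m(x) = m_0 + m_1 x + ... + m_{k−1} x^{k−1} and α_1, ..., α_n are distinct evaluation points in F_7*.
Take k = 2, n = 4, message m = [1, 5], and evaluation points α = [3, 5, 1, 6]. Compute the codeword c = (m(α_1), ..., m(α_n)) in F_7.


c = [2, 5, 6, 3]

Message polynomial: m(x) = 1 + 5·x (mod 7).
For each evaluation point α_i, compute m(α_i) mod 7:
  α_1 = 3: Horner steps 5 → 2, so m(3) = 2.
  α_2 = 5: Horner steps 5 → 5, so m(5) = 5.
  α_3 = 1: Horner steps 5 → 6, so m(1) = 6.
  α_4 = 6: Horner steps 5 → 3, so m(6) = 3.
Codeword c = [2, 5, 6, 3] ∈ F_7^4.


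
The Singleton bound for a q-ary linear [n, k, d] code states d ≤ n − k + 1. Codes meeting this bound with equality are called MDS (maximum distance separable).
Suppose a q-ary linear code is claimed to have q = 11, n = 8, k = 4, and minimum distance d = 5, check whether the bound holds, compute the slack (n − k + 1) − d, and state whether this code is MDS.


Singleton RHS = n − k + 1 = 5, slack = 0, bound satisfied, MDS.

Singleton bound: d ≤ n − k + 1.
Here n = 8, k = 4, so n − k + 1 = 5.
Given d = 5, check d ≤ 5: YES.
Slack = (n − k + 1) − d = 0.
The code is MDS (slack = 0).
Description: the claimed parameters are [8, 4, 5]_11; such a code would be MDS (meets Singleton bound).


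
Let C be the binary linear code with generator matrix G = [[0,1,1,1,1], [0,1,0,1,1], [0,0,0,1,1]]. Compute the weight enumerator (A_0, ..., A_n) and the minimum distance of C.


Weight distribution: A_0 = 1, A_1 = 2, A_2 = 2, A_3 = 2, A_4 = 1. Minimum distance d = 1.

Enumerate all 2^3 = 8 messages m ∈ F_2^3.
For each, compute codeword c = mG in F_2^5, then tally its weight.
  m = 000 → c = 00000, weight = 0.
  m = 100 → c = 01111, weight = 4.
  m = 010 → c = 01011, weight = 3.
  m = 110 → c = 00100, weight = 1.
  m = 001 → c = 00011, weight = 2.
  m = 101 → c = 01100, weight = 2.
  m = 011 → c = 01000, weight = 1.
  m = 111 → c = 00111, weight = 3.
Tally weights:
  weight 0: 1 codewords.
  weight 1: 2 codewords.
  weight 2: 2 codewords.
  weight 3: 2 codewords.
  weight 4: 1 codewords.
Minimum distance d = smallest w > 0 with A_w > 0 = 1.
Sanity: Σ A_w = 8 = 2^3 = 8 ✓.


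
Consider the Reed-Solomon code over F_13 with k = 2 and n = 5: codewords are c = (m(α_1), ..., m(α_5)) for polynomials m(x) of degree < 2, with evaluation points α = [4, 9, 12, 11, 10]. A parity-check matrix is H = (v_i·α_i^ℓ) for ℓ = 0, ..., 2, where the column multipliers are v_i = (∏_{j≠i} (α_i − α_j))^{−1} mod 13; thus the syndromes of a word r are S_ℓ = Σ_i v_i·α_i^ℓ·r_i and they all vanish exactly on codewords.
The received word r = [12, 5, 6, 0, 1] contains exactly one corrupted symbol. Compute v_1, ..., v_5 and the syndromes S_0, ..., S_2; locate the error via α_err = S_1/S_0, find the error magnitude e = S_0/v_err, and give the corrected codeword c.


S = (10, 6, 1), error at position 4, error magnitude e = 3, c = [12, 5, 6, 10, 1].

Step 1: column multipliers v_i = (∏_{j≠i}(α_i − α_j))^{−1} mod 13.
  i = 1 (α = 4): (4−9)(4−12)(4−11)(4−10) = (−5)·(−8)·(−7)·(−6) = 1680 ≡ 3, so v_1 = 3^{−1} = 9 (mod 13).
  i = 2 (α = 9): (9−4)(9−12)(9−11)(9−10) = 5·(−3)·(−2)·(−1) = −30 ≡ 9, so v_2 = 9^{−1} = 3 (mod 13).
  i = 3 (α = 12): (12−4)(12−9)(12−11)(12−10) = 8·3·1·2 = 48 ≡ 9, so v_3 = 9^{−1} = 3 (mod 13).
  i = 4 (α = 11): (11−4)(11−9)(11−12)(11−10) = 7·2·(−1)·1 = −14 ≡ 12, so v_4 = 12^{−1} = 12 (mod 13).
  i = 5 (α = 10): (10−4)(10−9)(10−12)(10−11) = 6·1·(−2)·(−1) = 12 ≡ 12, so v_5 = 12^{−1} = 12 (mod 13).
  v = [9, 3, 3, 12, 12].
Step 2: syndromes of r = [12, 5, 6, 0, 1] (all sums mod 13).
  S_0 = Σ v_i r_i = 9·12 + 3·5 + 3·6 + 12·0 + 12·1 = 153 ≡ 10.
  S_1 = Σ v_i α_i r_i = 9·4·12 + 3·9·5 + 3·12·6 + 12·11·0 + 12·10·1 = 903 ≡ 6.
  α_i^2 mod 13 = [3, 3, 1, 4, 9].
  S_2 = Σ v_i α_i^2 r_i = 9·3·12 + 3·3·5 + 3·1·6 + 12·4·0 + 12·9·1 = 495 ≡ 1.
  S = (10, 6, 1) ≠ 0, so r is not a codeword (an error is present).
Step 3: locate the error. For a single error e at position i, S_ℓ = v_i·e·α_i^ℓ, so α_err = S_1/S_0.
  S_0^{−1} = 10^{−1} = 4 (mod 13), so α_err = 6·4 = 24 ≡ 11 = α_4. Error position i = 4.
  Consistency check: S_2/S_1 = 1·11 = 11 ≡ 11 = α_err ✓ (single-error assumption holds).
Step 4: error magnitude e = S_0/v_4 = S_0·∏_{j≠4}(α_4 − α_j) = 10·12 = 120 ≡ 3 (mod 13).
Step 5: correct position 4: c_4 = r_4 − e = 0 − 3 ≡ 10 (mod 13). Hence c = [12, 5, 6, 10, 1].
  Check: interpolating c through the α_i gives m(x) = 2 + 9·x (degree < 2) with m(α_i) = c_i for every i, so c is indeed a codeword.
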